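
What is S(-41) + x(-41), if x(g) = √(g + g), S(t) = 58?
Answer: 58 + I*√82 ≈ 58.0 + 9.0554*I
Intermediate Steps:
x(g) = √2*√g (x(g) = √(2*g) = √2*√g)
S(-41) + x(-41) = 58 + √2*√(-41) = 58 + √2*(I*√41) = 58 + I*√82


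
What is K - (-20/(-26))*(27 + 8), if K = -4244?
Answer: -55522/13 ≈ -4270.9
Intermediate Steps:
K - (-20/(-26))*(27 + 8) = -4244 - (-20/(-26))*(27 + 8) = -4244 - (-20*(-1/26))*35 = -4244 - 10*35/13 = -4244 - 1*350/13 = -4244 - 350/13 = -55522/13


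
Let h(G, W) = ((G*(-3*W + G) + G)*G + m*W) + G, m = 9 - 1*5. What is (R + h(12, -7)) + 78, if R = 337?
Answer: 5295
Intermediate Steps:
m = 4 (m = 9 - 5 = 4)
h(G, W) = G + 4*W + G*(G + G*(G - 3*W)) (h(G, W) = ((G*(-3*W + G) + G)*G + 4*W) + G = ((G*(G - 3*W) + G)*G + 4*W) + G = ((G + G*(G - 3*W))*G + 4*W) + G = (G*(G + G*(G - 3*W)) + 4*W) + G = (4*W + G*(G + G*(G - 3*W))) + G = G + 4*W + G*(G + G*(G - 3*W)))
(R + h(12, -7)) + 78 = (337 + (12 + 12² + 12³ + 4*(-7) - 3*(-7)*12²)) + 78 = (337 + (12 + 144 + 1728 - 28 - 3*(-7)*144)) + 78 = (337 + (12 + 144 + 1728 - 28 + 3024)) + 78 = (337 + 4880) + 78 = 5217 + 78 = 5295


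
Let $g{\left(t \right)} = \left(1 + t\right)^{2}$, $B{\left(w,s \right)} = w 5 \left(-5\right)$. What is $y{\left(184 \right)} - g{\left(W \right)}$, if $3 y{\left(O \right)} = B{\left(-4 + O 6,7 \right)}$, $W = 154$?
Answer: $- \frac{99575}{3} \approx -33192.0$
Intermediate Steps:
$B{\left(w,s \right)} = - 25 w$ ($B{\left(w,s \right)} = 5 w \left(-5\right) = - 25 w$)
$y{\left(O \right)} = \frac{100}{3} - 50 O$ ($y{\left(O \right)} = \frac{\left(-25\right) \left(-4 + O 6\right)}{3} = \frac{\left(-25\right) \left(-4 + 6 O\right)}{3} = \frac{100 - 150 O}{3} = \frac{100}{3} - 50 O$)
$y{\left(184 \right)} - g{\left(W \right)} = \left(\frac{100}{3} - 9200\right) - \left(1 + 154\right)^{2} = \left(\frac{100}{3} - 9200\right) - 155^{2} = - \frac{27500}{3} - 24025 = - \frac{99575}{3}$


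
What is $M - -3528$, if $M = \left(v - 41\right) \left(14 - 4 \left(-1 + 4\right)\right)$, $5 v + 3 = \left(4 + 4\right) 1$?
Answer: $3448$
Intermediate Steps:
$v = 1$ ($v = - \frac{3}{5} + \frac{\left(4 + 4\right) 1}{5} = - \frac{3}{5} + \frac{8 \cdot 1}{5} = - \frac{3}{5} + \frac{1}{5} \cdot 8 = - \frac{3}{5} + \frac{8}{5} = 1$)
$M = -80$ ($M = \left(1 - 41\right) \left(14 - 4 \left(-1 + 4\right)\right) = - 40 \left(14 - 12\right) = \left(-40\right) 2 = -80$)
$M - -3528 = -80 - -3528 = -80 + 3528 = 3448$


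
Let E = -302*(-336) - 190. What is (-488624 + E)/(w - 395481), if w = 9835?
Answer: 193671/192823 ≈ 1.0044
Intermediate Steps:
E = 101282 (E = 101472 - 190 = 101282)
(-488624 + E)/(w - 395481) = (-488624 + 101282)/(9835 - 395481) = -387342/(-385646) = -387342*(-1/385646) = 193671/192823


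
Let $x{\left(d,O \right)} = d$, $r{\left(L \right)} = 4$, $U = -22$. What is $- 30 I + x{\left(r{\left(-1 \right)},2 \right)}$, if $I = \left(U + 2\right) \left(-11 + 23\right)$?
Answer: $7204$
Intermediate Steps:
$I = -240$ ($I = \left(-22 + 2\right) \left(-11 + 23\right) = \left(-20\right) 12 = -240$)
$- 30 I + x{\left(r{\left(-1 \right)},2 \right)} = \left(-30\right) \left(-240\right) + 4 = 7200 + 4 = 7204$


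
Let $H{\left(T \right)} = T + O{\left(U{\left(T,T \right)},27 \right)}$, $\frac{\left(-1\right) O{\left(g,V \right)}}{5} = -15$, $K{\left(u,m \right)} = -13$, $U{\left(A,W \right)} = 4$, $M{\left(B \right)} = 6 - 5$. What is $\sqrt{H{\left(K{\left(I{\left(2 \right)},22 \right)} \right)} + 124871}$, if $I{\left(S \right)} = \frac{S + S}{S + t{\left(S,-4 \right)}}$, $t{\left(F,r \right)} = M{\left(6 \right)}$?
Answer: $\sqrt{124933} \approx 353.46$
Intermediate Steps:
$M{\left(B \right)} = 1$ ($M{\left(B \right)} = 6 - 5 = 1$)
$t{\left(F,r \right)} = 1$
$I{\left(S \right)} = \frac{2 S}{1 + S}$ ($I{\left(S \right)} = \frac{S + S}{S + 1} = \frac{2 S}{1 + S}$)
$O{\left(g,V \right)} = 75$ ($O{\left(g,V \right)} = \left(-5\right) \left(-15\right) = 75$)
$H{\left(T \right)} = 75 + T$ ($H{\left(T \right)} = T + 75 = 75 + T$)
$\sqrt{H{\left(K{\left(I{\left(2 \right)},22 \right)} \right)} + 124871} = \sqrt{\left(75 - 13\right) + 124871} = \sqrt{62 + 124871} = \sqrt{124933}$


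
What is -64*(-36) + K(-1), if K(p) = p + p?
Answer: 2302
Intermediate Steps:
K(p) = 2*p
-64*(-36) + K(-1) = -64*(-36) + 2*(-1) = 2304 - 2 = 2302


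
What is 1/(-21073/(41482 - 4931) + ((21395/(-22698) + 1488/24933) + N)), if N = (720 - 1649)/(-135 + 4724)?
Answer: -2433967879824234/4044990850654667 ≈ -0.60172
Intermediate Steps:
N = -929/4589 ≈ -0.20244
1/(-21073/(41482 - 4931) + ((21395/(-22698) + 1488/24933) + N)) = 1/(-21073/(41482 - 4931) + ((21395/(-22698) + 1488/24933) - 929/4589)) = 1/(-21073/36551 + ((21395*(-1/22698) + 1488*(1/24933)) - 929/4589)) = 1/(-21073*1/36551 + ((-21395/22698 + 496/8311) - 929/4589)) = 1/(-21073/36551 + (-166555637/188643078 - 929/4589)) = 1/(-21073/36551 - 72274864435/66591006534) = 1/(-4044990850654667/2433967879824234) = -2433967879824234/4044990850654667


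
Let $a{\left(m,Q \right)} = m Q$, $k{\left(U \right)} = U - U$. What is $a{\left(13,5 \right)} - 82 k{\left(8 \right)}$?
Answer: $65$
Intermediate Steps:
$k{\left(U \right)} = 0$
$a{\left(m,Q \right)} = Q m$
$a{\left(13,5 \right)} - 82 k{\left(8 \right)} = 5 \cdot 13 - 0 = 65 + 0 = 65$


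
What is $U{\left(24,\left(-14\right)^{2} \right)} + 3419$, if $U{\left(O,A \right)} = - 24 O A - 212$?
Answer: $-109689$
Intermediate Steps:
$U{\left(O,A \right)} = -212 - 24 A O$ ($U{\left(O,A \right)} = - 24 A O - 212 = -212 - 24 A O$)
$U{\left(24,\left(-14\right)^{2} \right)} + 3419 = \left(-212 - 24 \left(-14\right)^{2} \cdot 24\right) + 3419 = \left(-212 - 4704 \cdot 24\right) + 3419 = \left(-212 - 112896\right) + 3419 = -113108 + 3419 = -109689$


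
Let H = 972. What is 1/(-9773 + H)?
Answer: -1/8801 ≈ -0.00011362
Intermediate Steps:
1/(-9773 + H) = 1/(-9773 + 972) = 1/(-8801) = -1/8801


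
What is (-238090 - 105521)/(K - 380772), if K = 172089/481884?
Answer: 18397849236/20387529151 ≈ 0.90241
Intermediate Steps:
K = 57363/160628 (K = 172089*(1/481884) = 57363/160628 ≈ 0.35712)
(-238090 - 105521)/(K - 380772) = (-238090 - 105521)/(57363/160628 - 380772) = -343611/(-61162587453/160628) = -343611*(-160628/61162587453) = 18397849236/20387529151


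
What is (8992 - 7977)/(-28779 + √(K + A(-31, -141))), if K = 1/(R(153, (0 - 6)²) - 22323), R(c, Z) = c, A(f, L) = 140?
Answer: -647600886450/18361874641171 - 1015*√68811223830/18361874641171 ≈ -0.035283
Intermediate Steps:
K = -1/22170 (K = 1/(153 - 22323) = 1/(-22170) = -1/22170 ≈ -4.5106e-5)
(8992 - 7977)/(-28779 + √(K + A(-31, -141))) = (8992 - 7977)/(-28779 + √(-1/22170 + 140)) = 1015/(-28779 + √(3103799/22170)) = 1015/(-28779 + √68811223830/22170)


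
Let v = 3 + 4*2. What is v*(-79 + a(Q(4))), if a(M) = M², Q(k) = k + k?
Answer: -165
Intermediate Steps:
Q(k) = 2*k
v = 11 (v = 3 + 8 = 11)
v*(-79 + a(Q(4))) = 11*(-79 + (2*4)²) = 11*(-79 + 8²) = 11*(-79 + 64) = 11*(-15) = -165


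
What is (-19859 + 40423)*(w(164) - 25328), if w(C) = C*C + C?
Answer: 35616848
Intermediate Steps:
w(C) = C + C**2 (w(C) = C**2 + C = C + C**2)
(-19859 + 40423)*(w(164) - 25328) = (-19859 + 40423)*(164*(1 + 164) - 25328) = 20564*(164*165 - 25328) = 20564*(27060 - 25328) = 20564*1732 = 35616848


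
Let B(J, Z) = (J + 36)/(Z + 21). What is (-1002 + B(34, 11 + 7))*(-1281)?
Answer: 16656416/13 ≈ 1.2813e+6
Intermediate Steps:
B(J, Z) = (36 + J)/(21 + Z)
(-1002 + B(34, 11 + 7))*(-1281) = (-1002 + (36 + 34)/(21 + (11 + 7)))*(-1281) = (-1002 + 70/(21 + 18))*(-1281) = (-1002 + 70/39)*(-1281) = -39008/39*(-1281) = 16656416/13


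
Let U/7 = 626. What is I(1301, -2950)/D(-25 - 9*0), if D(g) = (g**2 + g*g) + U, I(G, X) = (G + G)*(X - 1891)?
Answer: -6298141/2816 ≈ -2236.6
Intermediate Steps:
U = 4382 (U = 7*626 = 4382)
I(G, X) = 2*G*(-1891 + X) (I(G, X) = (2*G)*(-1891 + X) = 2*G*(-1891 + X))
D(g) = 4382 + 2*g**2 (D(g) = (g**2 + g*g) + 4382 = (g**2 + g**2) + 4382 = 2*g**2 + 4382 = 4382 + 2*g**2)
I(1301, -2950)/D(-25 - 9*0) = (2*1301*(-1891 - 2950))/(4382 + 2*(-25 - 9*0)**2) = (2*1301*(-4841))/(4382 + 2*(-25 + 0)**2) = -12596282/(4382 + 2*(-25)**2) = -12596282/(4382 + 2*625) = -12596282/(4382 + 1250) = -12596282/5632 = -12596282*1/5632 = -6298141/2816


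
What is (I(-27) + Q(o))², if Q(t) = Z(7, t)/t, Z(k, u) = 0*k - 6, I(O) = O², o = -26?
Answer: 89870400/169 ≈ 5.3178e+5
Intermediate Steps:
Z(k, u) = -6 (Z(k, u) = 0 - 6 = -6)
Q(t) = -6/t
(I(-27) + Q(o))² = ((-27)² - 6/(-26))² = (729 - 6*(-1/26))² = (729 + 3/13)² = (9480/13)² = 89870400/169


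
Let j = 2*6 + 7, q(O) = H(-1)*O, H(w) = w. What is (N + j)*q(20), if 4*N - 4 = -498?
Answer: 2090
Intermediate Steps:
N = -247/2 (N = 1 + (¼)*(-498) = 1 - 249/2 = -247/2 ≈ -123.50)
q(O) = -O
j = 19 (j = 12 + 7 = 19)
(N + j)*q(20) = (-247/2 + 19)*(-1*20) = -209/2*(-20) = 2090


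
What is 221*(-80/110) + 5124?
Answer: 54596/11 ≈ 4963.3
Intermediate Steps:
221*(-80/110) + 5124 = 221*(-80*1/110) + 5124 = 221*(-8/11) + 5124 = -1768/11 + 5124 = 54596/11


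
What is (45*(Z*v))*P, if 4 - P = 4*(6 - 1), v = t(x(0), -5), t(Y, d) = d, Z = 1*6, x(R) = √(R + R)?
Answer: 21600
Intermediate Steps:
x(R) = √2*√R (x(R) = √(2*R) = √2*√R)
Z = 6
v = -5
P = -16 (P = 4 - 4*(6 - 1) = 4 - 4*5 = 4 - 1*20 = 4 - 20 = -16)
(45*(Z*v))*P = (45*(6*(-5)))*(-16) = (45*(-30))*(-16) = -1350*(-16) = 21600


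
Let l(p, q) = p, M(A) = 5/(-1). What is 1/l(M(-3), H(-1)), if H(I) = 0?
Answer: -⅕ ≈ -0.20000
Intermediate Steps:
M(A) = -5 (M(A) = 5*(-1) = -5)
1/l(M(-3), H(-1)) = 1/(-5) = -⅕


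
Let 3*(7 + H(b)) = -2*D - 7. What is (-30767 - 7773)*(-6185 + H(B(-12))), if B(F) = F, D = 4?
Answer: 238832380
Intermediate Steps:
H(b) = -12 (H(b) = -7 + (-2*4 - 7)/3 = -7 + (-8 - 7)/3 = -7 + (1/3)*(-15) = -7 - 5 = -12)
(-30767 - 7773)*(-6185 + H(B(-12))) = (-30767 - 7773)*(-6185 - 12) = -38540*(-6197) = 238832380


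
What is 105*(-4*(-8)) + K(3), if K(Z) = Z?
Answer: 3363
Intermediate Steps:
105*(-4*(-8)) + K(3) = 105*(-4*(-8)) + 3 = 105*32 + 3 = 3360 + 3 = 3363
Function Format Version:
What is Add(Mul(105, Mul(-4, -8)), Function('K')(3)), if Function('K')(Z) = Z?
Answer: 3363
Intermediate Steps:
Add(Mul(105, Mul(-4, -8)), Function('K')(3)) = Add(Mul(105, Mul(-4, -8)), 3) = Add(Mul(105, 32), 3) = Add(3360, 3) = 3363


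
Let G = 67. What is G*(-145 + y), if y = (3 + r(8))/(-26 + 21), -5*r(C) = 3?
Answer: -243679/25 ≈ -9747.2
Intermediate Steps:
r(C) = -⅗ (r(C) = -⅕*3 = -⅗)
y = -12/25 (y = (3 - ⅗)/(-26 + 21) = (12/5)/(-5) = (12/5)*(-⅕) = -12/25 ≈ -0.48000)
G*(-145 + y) = 67*(-145 - 12/25) = 67*(-3637/25) = -243679/25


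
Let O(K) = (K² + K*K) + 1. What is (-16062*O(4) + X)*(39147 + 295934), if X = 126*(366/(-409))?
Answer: -72657265179330/409 ≈ -1.7765e+11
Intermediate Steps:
O(K) = 1 + 2*K² (O(K) = (K² + K²) + 1 = 2*K² + 1 = 1 + 2*K²)
X = -46116/409 (X = 126*(366*(-1/409)) = 126*(-366/409) = -46116/409 ≈ -112.75)
(-16062*O(4) + X)*(39147 + 295934) = (-16062*(1 + 2*4²) - 46116/409)*(39147 + 295934) = (-16062*(1 + 2*16) - 46116/409)*335081 = (-16062*(1 + 32) - 46116/409)*335081 = (-16062*33 - 46116/409)*335081 = (-530046 - 46116/409)*335081 = -216834930/409*335081 = -72657265179330/409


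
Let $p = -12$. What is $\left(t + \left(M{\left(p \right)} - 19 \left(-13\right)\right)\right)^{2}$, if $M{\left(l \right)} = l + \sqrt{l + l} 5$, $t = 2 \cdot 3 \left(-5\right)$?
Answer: $41425 + 4100 i \sqrt{6} \approx 41425.0 + 10043.0 i$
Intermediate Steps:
$t = -30$ ($t = 6 \left(-5\right) = -30$)
$M{\left(l \right)} = l + 5 \sqrt{2} \sqrt{l}$ ($M{\left(l \right)} = l + \sqrt{2 l} 5 = l + \sqrt{2} \sqrt{l} 5 = l + 5 \sqrt{2} \sqrt{l}$)
$\left(t + \left(M{\left(p \right)} - 19 \left(-13\right)\right)\right)^{2} = \left(-30 - \left(12 - 247 - 5 \sqrt{2} \sqrt{-12}\right)\right)^{2} = \left(-30 - \left(-235 - 5 \sqrt{2} \cdot 2 i \sqrt{3}\right)\right)^{2} = \left(-30 + \left(\left(-12 + 10 i \sqrt{6}\right) + 247\right)\right)^{2} = \left(-30 + \left(235 + 10 i \sqrt{6}\right)\right)^{2} = \left(205 + 10 i \sqrt{6}\right)^{2}$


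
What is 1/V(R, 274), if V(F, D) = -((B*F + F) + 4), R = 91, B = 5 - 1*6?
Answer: -¼ ≈ -0.25000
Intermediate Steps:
B = -1 (B = 5 - 6 = -1)
V(F, D) = -4 (V(F, D) = -((-F + F) + 4) = -(0 + 4) = -1*4 = -4)
1/V(R, 274) = 1/(-4) = -¼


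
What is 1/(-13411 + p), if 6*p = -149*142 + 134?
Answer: -1/16915 ≈ -5.9119e-5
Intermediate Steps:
p = -3504 (p = (-149*142 + 134)/6 = (-21158 + 134)/6 = (⅙)*(-21024) = -3504)
1/(-13411 + p) = 1/(-13411 - 3504) = 1/(-16915) = -1/16915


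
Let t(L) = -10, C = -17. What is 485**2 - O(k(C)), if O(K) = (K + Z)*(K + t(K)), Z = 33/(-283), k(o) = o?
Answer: 66437887/283 ≈ 2.3476e+5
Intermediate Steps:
Z = -33/283 (Z = 33*(-1/283) = -33/283 ≈ -0.11661)
O(K) = (-10 + K)*(-33/283 + K) (O(K) = (K - 33/283)*(K - 10) = (-33/283 + K)*(-10 + K) = (-10 + K)*(-33/283 + K))
485**2 - O(k(C)) = 485**2 - (330/283 + (-17)**2 - 2863/283*(-17)) = 235225 - (330/283 + 289 + 48671/283) = 235225 - 1*130788/283 = 235225 - 130788/283 = 66437887/283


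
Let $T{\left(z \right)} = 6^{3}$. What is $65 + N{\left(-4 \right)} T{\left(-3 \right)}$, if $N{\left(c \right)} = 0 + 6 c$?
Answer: $-5119$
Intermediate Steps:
$T{\left(z \right)} = 216$
$N{\left(c \right)} = 6 c$
$65 + N{\left(-4 \right)} T{\left(-3 \right)} = 65 + 6 \left(-4\right) 216 = 65 - 5184 = -5119$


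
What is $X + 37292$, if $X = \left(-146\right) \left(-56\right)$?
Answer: $45468$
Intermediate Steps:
$X = 8176$
$X + 37292 = 8176 + 37292 = 45468$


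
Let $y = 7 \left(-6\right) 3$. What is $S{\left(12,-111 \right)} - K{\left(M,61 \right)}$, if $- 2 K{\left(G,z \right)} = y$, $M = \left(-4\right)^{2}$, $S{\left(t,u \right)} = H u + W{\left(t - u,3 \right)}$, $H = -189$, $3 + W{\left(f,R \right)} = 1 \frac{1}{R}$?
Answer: $\frac{62740}{3} \approx 20913.0$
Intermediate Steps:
$W{\left(f,R \right)} = -3 + \frac{1}{R}$ ($W{\left(f,R \right)} = -3 + 1 \frac{1}{R} = -3 + \frac{1}{R}$)
$S{\left(t,u \right)} = - \frac{8}{3} - 189 u$ ($S{\left(t,u \right)} = - 189 u - \left(3 - \frac{1}{3}\right) = - 189 u + \left(-3 + \frac{1}{3}\right) = - 189 u - \frac{8}{3} = - \frac{8}{3} - 189 u$)
$y = -126$ ($y = \left(-42\right) 3 = -126$)
$M = 16$
$K{\left(G,z \right)} = 63$ ($K{\left(G,z \right)} = \left(- \frac{1}{2}\right) \left(-126\right) = 63$)
$S{\left(12,-111 \right)} - K{\left(M,61 \right)} = \left(- \frac{8}{3} - -20979\right) - 63 = \left(- \frac{8}{3} + 20979\right) - 63 = \frac{62929}{3} - 63 = \frac{62740}{3}$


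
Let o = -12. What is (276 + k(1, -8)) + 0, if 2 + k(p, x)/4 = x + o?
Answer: 188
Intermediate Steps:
k(p, x) = -56 + 4*x (k(p, x) = -8 + 4*(x - 12) = -8 + 4*(-12 + x) = -8 + (-48 + 4*x) = -56 + 4*x)
(276 + k(1, -8)) + 0 = (276 + (-56 + 4*(-8))) + 0 = (276 + (-56 - 32)) + 0 = (276 - 88) + 0 = 188 + 0 = 188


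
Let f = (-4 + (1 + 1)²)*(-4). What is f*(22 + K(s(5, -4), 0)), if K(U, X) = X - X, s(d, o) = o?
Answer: 0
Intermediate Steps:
f = 0 (f = (-4 + 2²)*(-4) = (-4 + 4)*(-4) = 0*(-4) = 0)
K(U, X) = 0
f*(22 + K(s(5, -4), 0)) = 0*(22 + 0) = 0*22 = 0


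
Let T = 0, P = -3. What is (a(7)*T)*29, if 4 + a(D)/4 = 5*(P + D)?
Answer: 0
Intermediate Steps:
a(D) = -76 + 20*D (a(D) = -16 + 4*(5*(-3 + D)) = -16 + 4*(-15 + 5*D) = -16 + (-60 + 20*D) = -76 + 20*D)
(a(7)*T)*29 = ((-76 + 20*7)*0)*29 = ((-76 + 140)*0)*29 = (64*0)*29 = 0*29 = 0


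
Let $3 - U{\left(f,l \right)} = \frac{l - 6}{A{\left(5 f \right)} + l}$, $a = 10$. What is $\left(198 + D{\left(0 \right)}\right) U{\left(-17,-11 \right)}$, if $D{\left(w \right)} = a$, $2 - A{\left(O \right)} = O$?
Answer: $\frac{12740}{19} \approx 670.53$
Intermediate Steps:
$A{\left(O \right)} = 2 - O$
$D{\left(w \right)} = 10$
$U{\left(f,l \right)} = 3 - \frac{-6 + l}{2 + l - 5 f}$ ($U{\left(f,l \right)} = 3 - \frac{l - 6}{\left(2 - 5 f\right) + l} = 3 - \frac{-6 + l}{\left(2 - 5 f\right) + l} = 3 - \frac{-6 + l}{2 + l - 5 f}$)
$\left(198 + D{\left(0 \right)}\right) U{\left(-17,-11 \right)} = \left(198 + 10\right) \frac{12 - -255 + 2 \left(-11\right)}{2 - 11 - -85} = 208 \frac{12 + 255 - 22}{2 - 11 + 85} = 208 \cdot \frac{1}{76} \cdot 245 = 208 \cdot \frac{245}{76} = \frac{12740}{19}$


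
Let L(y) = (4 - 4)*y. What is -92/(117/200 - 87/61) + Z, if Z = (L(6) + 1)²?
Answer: 1132663/10263 ≈ 110.36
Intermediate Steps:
L(y) = 0 (L(y) = 0*y = 0)
Z = 1 (Z = (0 + 1)² = 1² = 1)
-92/(117/200 - 87/61) + Z = -92/(117/200 - 87/61) + 1 = -92/(-10263/12200) + 1 = -92*(-12200/10263) + 1 = 1122400/10263 + 1 = 1132663/10263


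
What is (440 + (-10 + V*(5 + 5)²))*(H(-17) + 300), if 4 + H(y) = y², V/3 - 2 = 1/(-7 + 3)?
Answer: 558675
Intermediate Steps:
V = 21/4 (V = 6 + 3/(-7 + 3) = 6 + 3/(-4) = 6 + 3*(-¼) = 6 - ¾ = 21/4 ≈ 5.2500)
H(y) = -4 + y²
(440 + (-10 + V*(5 + 5)²))*(H(-17) + 300) = (440 + (-10 + 21*(5 + 5)²/4))*((-4 + (-17)²) + 300) = (440 + (-10 + (21/4)*10²))*((-4 + 289) + 300) = (440 + (-10 + (21/4)*100))*(285 + 300) = (440 + (-10 + 525))*585 = (440 + 515)*585 = 955*585 = 558675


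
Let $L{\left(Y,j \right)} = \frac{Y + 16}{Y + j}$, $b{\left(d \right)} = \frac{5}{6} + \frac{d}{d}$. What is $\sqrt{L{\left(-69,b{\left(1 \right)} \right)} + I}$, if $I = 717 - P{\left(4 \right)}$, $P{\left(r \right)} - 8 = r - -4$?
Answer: $\frac{\sqrt{113976863}}{403} \approx 26.491$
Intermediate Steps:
$P{\left(r \right)} = 12 + r$ ($P{\left(r \right)} = 8 + \left(r - -4\right) = 8 + \left(r + 4\right) = 8 + \left(4 + r\right) = 12 + r$)
$b{\left(d \right)} = \frac{11}{6}$ ($b{\left(d \right)} = 5 \cdot \frac{1}{6} + 1 = \frac{5}{6} + 1 = \frac{11}{6}$)
$L{\left(Y,j \right)} = \frac{16 + Y}{Y + j}$
$I = 701$ ($I = 717 - \left(12 + 4\right) = 717 - 16 = 701$)
$\sqrt{L{\left(-69,b{\left(1 \right)} \right)} + I} = \sqrt{\frac{16 - 69}{-69 + \frac{11}{6}} + 701} = \sqrt{\frac{1}{- \frac{403}{6}} \left(-53\right) + 701} = \sqrt{\left(- \frac{6}{403}\right) \left(-53\right) + 701} = \sqrt{\frac{318}{403} + 701} = \sqrt{\frac{282821}{403}} = \frac{\sqrt{113976863}}{403}$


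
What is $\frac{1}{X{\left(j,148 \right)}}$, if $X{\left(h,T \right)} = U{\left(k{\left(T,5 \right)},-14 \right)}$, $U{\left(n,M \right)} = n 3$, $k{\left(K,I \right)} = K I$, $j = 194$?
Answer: $\frac{1}{2220} \approx 0.00045045$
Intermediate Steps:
$k{\left(K,I \right)} = I K$
$U{\left(n,M \right)} = 3 n$
$X{\left(h,T \right)} = 15 T$ ($X{\left(h,T \right)} = 3 \cdot 5 T = 15 T$)
$\frac{1}{X{\left(j,148 \right)}} = \frac{1}{15 \cdot 148} = \frac{1}{2220}$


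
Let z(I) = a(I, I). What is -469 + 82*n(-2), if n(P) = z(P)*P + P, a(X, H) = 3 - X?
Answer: -1453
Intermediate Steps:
z(I) = 3 - I
n(P) = P + P*(3 - P) (n(P) = (3 - P)*P + P = P*(3 - P) + P = P + P*(3 - P))
-469 + 82*n(-2) = -469 + 82*(-2*(4 - 1*(-2))) = -469 + 82*(-2*(4 + 2)) = -469 + 82*(-2*6) = -469 + 82*(-12) = -469 - 984 = -1453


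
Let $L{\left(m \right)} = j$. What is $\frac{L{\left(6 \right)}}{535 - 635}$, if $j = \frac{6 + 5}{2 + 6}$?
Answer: $- \frac{11}{800} \approx -0.01375$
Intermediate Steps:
$j = \frac{11}{8} \approx 1.375$
$L{\left(m \right)} = \frac{11}{8}$
$\frac{L{\left(6 \right)}}{535 - 635} = \frac{1}{535 - 635} \cdot \frac{11}{8} = \frac{1}{-100} \cdot \frac{11}{8} = \left(- \frac{1}{100}\right) \frac{11}{8} = - \frac{11}{800}$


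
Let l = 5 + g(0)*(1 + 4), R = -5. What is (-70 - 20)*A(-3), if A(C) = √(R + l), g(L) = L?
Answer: 0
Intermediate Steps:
l = 5 (l = 5 + 0*(1 + 4) = 5 + 0*5 = 5 + 0 = 5)
A(C) = 0 (A(C) = √(-5 + 5) = √0 = 0)
(-70 - 20)*A(-3) = (-70 - 20)*0 = -90*0 = 0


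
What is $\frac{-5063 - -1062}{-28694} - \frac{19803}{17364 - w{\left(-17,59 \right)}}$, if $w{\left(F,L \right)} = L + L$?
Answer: $- \frac{124806509}{123714181} \approx -1.0088$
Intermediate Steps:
$w{\left(F,L \right)} = 2 L$
$\frac{-5063 - -1062}{-28694} - \frac{19803}{17364 - w{\left(-17,59 \right)}} = \frac{-5063 - -1062}{-28694} - \frac{19803}{17364 - 2 \cdot 59} = \left(-5063 + 1062\right) \left(- \frac{1}{28694}\right) - \frac{19803}{17364 - 118} = \left(-4001\right) \left(- \frac{1}{28694}\right) - \frac{19803}{17364 - 118} = \frac{4001}{28694} - \frac{19803}{17246} = - \frac{124806509}{123714181}$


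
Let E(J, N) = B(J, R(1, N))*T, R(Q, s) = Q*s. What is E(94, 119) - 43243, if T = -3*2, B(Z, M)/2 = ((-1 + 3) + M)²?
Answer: -218935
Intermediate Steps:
B(Z, M) = 2*(2 + M)² (B(Z, M) = 2*((-1 + 3) + M)² = 2*(2 + M)²)
T = -6
E(J, N) = -12*(2 + N)² (E(J, N) = (2*(2 + 1*N)²)*(-6) = (2*(2 + N)²)*(-6) = -12*(2 + N)²)
E(94, 119) - 43243 = -12*(2 + 119)² - 43243 = -12*121² - 43243 = -12*14641 - 43243 = -175692 - 43243 = -218935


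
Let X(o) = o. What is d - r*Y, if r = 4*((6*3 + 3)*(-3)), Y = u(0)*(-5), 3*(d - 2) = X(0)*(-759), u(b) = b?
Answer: 2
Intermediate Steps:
d = 2 (d = 2 + (0*(-759))/3 = 2 + (⅓)*0 = 2 + 0 = 2)
Y = 0 (Y = 0*(-5) = 0)
r = -252 (r = 4*((18 + 3)*(-3)) = 4*(21*(-3)) = 4*(-63) = -252)
d - r*Y = 2 - (-252)*0 = 2 - 1*0 = 2 + 0 = 2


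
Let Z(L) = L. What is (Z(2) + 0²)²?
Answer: 4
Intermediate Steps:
(Z(2) + 0²)² = (2 + 0²)² = (2 + 0)² = 2² = 4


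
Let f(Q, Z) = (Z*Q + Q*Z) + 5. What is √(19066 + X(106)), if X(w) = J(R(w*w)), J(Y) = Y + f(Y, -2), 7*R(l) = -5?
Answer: 2*√233646/7 ≈ 138.11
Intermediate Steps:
R(l) = -5/7 (R(l) = (⅐)*(-5) = -5/7)
f(Q, Z) = 5 + 2*Q*Z (f(Q, Z) = (Q*Z + Q*Z) + 5 = 2*Q*Z + 5 = 5 + 2*Q*Z)
J(Y) = 5 - 3*Y (J(Y) = Y + (5 + 2*Y*(-2)) = Y + (5 - 4*Y) = 5 - 3*Y)
X(w) = 50/7 (X(w) = 5 - 3*(-5/7) = 5 + 15/7 = 50/7)
√(19066 + X(106)) = √(19066 + 50/7) = √(133512/7) = 2*√233646/7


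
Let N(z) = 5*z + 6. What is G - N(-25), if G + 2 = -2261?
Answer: -2144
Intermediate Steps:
N(z) = 6 + 5*z
G = -2263 (G = -2 - 2261 = -2263)
G - N(-25) = -2263 - (6 + 5*(-25)) = -2263 - (6 - 125) = -2263 - 1*(-119) = -2263 + 119 = -2144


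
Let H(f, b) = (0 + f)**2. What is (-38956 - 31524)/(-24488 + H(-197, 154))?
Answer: -70480/14321 ≈ -4.9214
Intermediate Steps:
H(f, b) = f**2
(-38956 - 31524)/(-24488 + H(-197, 154)) = (-38956 - 31524)/(-24488 + (-197)**2) = -70480/(-24488 + 38809) = -70480/14321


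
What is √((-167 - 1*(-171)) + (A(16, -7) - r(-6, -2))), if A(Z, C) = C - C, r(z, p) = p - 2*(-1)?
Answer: 2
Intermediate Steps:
r(z, p) = 2 + p (r(z, p) = p + 2 = 2 + p)
A(Z, C) = 0
√((-167 - 1*(-171)) + (A(16, -7) - r(-6, -2))) = √((-167 - 1*(-171)) + (0 - (2 - 2))) = √((-167 + 171) + (0 - 1*0)) = √(4 + (0 + 0)) = √(4 + 0) = √4 = 2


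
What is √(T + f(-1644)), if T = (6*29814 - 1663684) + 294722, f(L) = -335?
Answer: I*√1190413 ≈ 1091.1*I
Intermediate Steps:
T = -1190078 (T = (178884 - 1663684) + 294722 = -1484800 + 294722 = -1190078)
√(T + f(-1644)) = √(-1190078 - 335) = √(-1190413) = I*√1190413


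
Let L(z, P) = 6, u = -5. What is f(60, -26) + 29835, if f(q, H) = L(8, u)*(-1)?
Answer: 29829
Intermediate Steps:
f(q, H) = -6 (f(q, H) = 6*(-1) = -6)
f(60, -26) + 29835 = -6 + 29835 = 29829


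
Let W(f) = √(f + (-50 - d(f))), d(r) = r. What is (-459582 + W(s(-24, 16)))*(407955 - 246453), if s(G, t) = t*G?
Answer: -74223412164 + 807510*I*√2 ≈ -7.4223e+10 + 1.142e+6*I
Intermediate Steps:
s(G, t) = G*t
W(f) = 5*I*√2 (W(f) = √(f + (-50 - f)) = √(-50) = 5*I*√2)
(-459582 + W(s(-24, 16)))*(407955 - 246453) = (-459582 + 5*I*√2)*(407955 - 246453) = (-459582 + 5*I*√2)*161502 = -74223412164 + 807510*I*√2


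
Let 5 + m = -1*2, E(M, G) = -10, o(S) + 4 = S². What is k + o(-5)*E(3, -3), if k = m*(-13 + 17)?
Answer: -238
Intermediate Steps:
o(S) = -4 + S²
m = -7 (m = -5 - 1*2 = -5 - 2 = -7)
k = -28 (k = -7*(-13 + 17) = -7*4 = -28)
k + o(-5)*E(3, -3) = -28 + (-4 + (-5)²)*(-10) = -28 + (-4 + 25)*(-10) = -28 + 21*(-10) = -28 - 210 = -238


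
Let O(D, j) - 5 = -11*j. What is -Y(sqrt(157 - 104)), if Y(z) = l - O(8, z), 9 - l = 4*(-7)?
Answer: -32 - 11*sqrt(53) ≈ -112.08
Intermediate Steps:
O(D, j) = 5 - 11*j
l = 37 (l = 9 - 4*(-7) = 9 - 1*(-28) = 9 + 28 = 37)
Y(z) = 32 + 11*z (Y(z) = 37 - (5 - 11*z) = 37 + (-5 + 11*z) = 32 + 11*z)
-Y(sqrt(157 - 104)) = -(32 + 11*sqrt(157 - 104)) = -(32 + 11*sqrt(53)) = -32 - 11*sqrt(53)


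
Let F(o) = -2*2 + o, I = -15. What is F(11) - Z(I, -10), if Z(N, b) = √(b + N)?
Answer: 7 - 5*I ≈ 7.0 - 5.0*I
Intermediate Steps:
F(o) = -4 + o
Z(N, b) = √(N + b)
F(11) - Z(I, -10) = (-4 + 11) - √(-15 - 10) = 7 - √(-25) = 7 - 5*I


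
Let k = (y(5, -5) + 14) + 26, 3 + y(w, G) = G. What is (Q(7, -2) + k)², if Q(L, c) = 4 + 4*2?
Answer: 1936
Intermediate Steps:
y(w, G) = -3 + G
k = 32 (k = ((-3 - 5) + 14) + 26 = (-8 + 14) + 26 = 6 + 26 = 32)
Q(L, c) = 12 (Q(L, c) = 4 + 8 = 12)
(Q(7, -2) + k)² = (12 + 32)² = 44² = 1936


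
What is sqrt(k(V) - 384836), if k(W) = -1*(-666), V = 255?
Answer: I*sqrt(384170) ≈ 619.81*I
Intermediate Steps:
k(W) = 666
sqrt(k(V) - 384836) = sqrt(666 - 384836) = sqrt(-384170) = I*sqrt(384170)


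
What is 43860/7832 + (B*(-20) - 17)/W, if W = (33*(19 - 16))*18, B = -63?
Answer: 499396/79299 ≈ 6.2976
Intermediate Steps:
W = 1782 (W = (33*3)*18 = 99*18 = 1782)
43860/7832 + (B*(-20) - 17)/W = 43860/7832 + (-63*(-20) - 17)/1782 = 43860*(1/7832) + (1260 - 17)*(1/1782) = 10965/1958 + 1243*(1/1782) = 10965/1958 + 113/162 = 499396/79299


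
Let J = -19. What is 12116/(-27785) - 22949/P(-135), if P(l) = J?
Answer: 637407761/527915 ≈ 1207.4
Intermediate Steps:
P(l) = -19
12116/(-27785) - 22949/P(-135) = 12116/(-27785) - 22949/(-19) = 12116*(-1/27785) - 22949*(-1/19) = -12116/27785 + 22949/19 = 637407761/527915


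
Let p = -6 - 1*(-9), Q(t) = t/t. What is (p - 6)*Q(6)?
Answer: -3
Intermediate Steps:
Q(t) = 1
p = 3 (p = -6 + 9 = 3)
(p - 6)*Q(6) = (3 - 6)*1 = -3*1 = -3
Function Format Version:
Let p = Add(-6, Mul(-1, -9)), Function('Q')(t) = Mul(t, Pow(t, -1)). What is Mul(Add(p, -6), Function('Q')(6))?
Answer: -3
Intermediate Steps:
Function('Q')(t) = 1
p = 3 (p = Add(-6, 9) = 3)
Mul(Add(p, -6), Function('Q')(6)) = Mul(Add(3, -6), 1) = Mul(-3, 1) = -3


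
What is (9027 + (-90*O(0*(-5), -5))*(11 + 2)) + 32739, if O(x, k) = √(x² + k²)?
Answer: 35916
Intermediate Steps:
O(x, k) = √(k² + x²)
(9027 + (-90*O(0*(-5), -5))*(11 + 2)) + 32739 = (9027 + (-90*√((-5)² + (0*(-5))²))*(11 + 2)) + 32739 = (9027 - 90*√(25 + 0²)*13) + 32739 = (9027 - 90*√(25 + 0)*13) + 32739 = (9027 - 90*√25*13) + 32739 = (9027 - 90*5*13) + 32739 = (9027 - 450*13) + 32739 = (9027 - 5850) + 32739 = 3177 + 32739 = 35916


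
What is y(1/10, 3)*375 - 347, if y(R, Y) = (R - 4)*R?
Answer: -1973/4 ≈ -493.25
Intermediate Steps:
y(R, Y) = R*(-4 + R) (y(R, Y) = (-4 + R)*R = R*(-4 + R))
y(1/10, 3)*375 - 347 = ((-4 + 1/10)/10)*375 - 347 = ((1/10)*(-39/10))*375 - 347 = -39/100*375 - 347 = -585/4 - 347 = -1973/4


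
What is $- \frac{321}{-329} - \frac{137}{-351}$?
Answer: $\frac{157744}{115479} \approx 1.366$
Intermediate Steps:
$- \frac{321}{-329} - \frac{137}{-351} = \left(-321\right) \left(- \frac{1}{329}\right) - - \frac{137}{351} = \frac{321}{329} + \frac{137}{351} = \frac{157744}{115479}$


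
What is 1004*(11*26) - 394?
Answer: 286750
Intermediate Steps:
1004*(11*26) - 394 = 1004*286 - 394 = 287144 - 394 = 286750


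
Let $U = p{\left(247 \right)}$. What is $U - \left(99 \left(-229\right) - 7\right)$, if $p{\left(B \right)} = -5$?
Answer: $22673$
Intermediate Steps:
$U = -5$
$U - \left(99 \left(-229\right) - 7\right) = -5 - \left(99 \left(-229\right) - 7\right) = -5 - \left(-22671 - 7\right) = -5 - -22678 = -5 + 22678 = 22673$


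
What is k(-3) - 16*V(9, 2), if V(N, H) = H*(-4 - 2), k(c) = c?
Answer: 189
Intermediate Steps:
V(N, H) = -6*H (V(N, H) = H*(-6) = -6*H)
k(-3) - 16*V(9, 2) = -3 - (-96)*2 = -3 - 16*(-12) = -3 + 192 = 189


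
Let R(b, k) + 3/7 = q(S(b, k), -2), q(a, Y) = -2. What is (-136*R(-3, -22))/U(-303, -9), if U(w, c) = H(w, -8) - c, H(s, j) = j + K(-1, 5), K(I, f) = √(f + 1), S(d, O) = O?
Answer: -2312/35 + 2312*√6/35 ≈ 95.749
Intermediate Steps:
K(I, f) = √(1 + f)
R(b, k) = -17/7 (R(b, k) = -3/7 - 2 = -17/7)
H(s, j) = j + √6 (H(s, j) = j + √(1 + 5) = j + √6)
U(w, c) = -8 + √6 - c (U(w, c) = (-8 + √6) - c = -8 + √6 - c)
(-136*R(-3, -22))/U(-303, -9) = (-136*(-17/7))/(-8 + √6 - 1*(-9)) = 2312/(7*(-8 + √6 + 9)) = 2312/(7*(1 + √6))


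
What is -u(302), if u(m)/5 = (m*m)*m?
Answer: -137718040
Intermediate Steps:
u(m) = 5*m**3 (u(m) = 5*((m*m)*m) = 5*(m**2*m) = 5*m**3)
-u(302) = -5*302**3 = -5*27543608 = -1*137718040 = -137718040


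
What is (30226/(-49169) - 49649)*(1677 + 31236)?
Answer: -80347936625091/49169 ≈ -1.6341e+9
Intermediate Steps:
(30226/(-49169) - 49649)*(1677 + 31236) = (30226*(-1/49169) - 49649)*32913 = (-30226/49169 - 49649)*32913 = -2441221907/49169*32913 = -80347936625091/49169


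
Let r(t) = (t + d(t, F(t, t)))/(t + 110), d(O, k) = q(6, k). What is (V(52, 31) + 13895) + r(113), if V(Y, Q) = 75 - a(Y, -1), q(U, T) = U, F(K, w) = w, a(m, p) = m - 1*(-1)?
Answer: 3103610/223 ≈ 13918.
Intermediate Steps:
a(m, p) = 1 + m (a(m, p) = m + 1 = 1 + m)
d(O, k) = 6
V(Y, Q) = 74 - Y (V(Y, Q) = 75 - (1 + Y) = 75 + (-1 - Y) = 74 - Y)
r(t) = (6 + t)/(110 + t) (r(t) = (t + 6)/(t + 110) = (6 + t)/(110 + t))
(V(52, 31) + 13895) + r(113) = ((74 - 1*52) + 13895) + (6 + 113)/(110 + 113) = ((74 - 52) + 13895) + 119/223 = (22 + 13895) + (1/223)*119 = 13917 + 119/223 = 3103610/223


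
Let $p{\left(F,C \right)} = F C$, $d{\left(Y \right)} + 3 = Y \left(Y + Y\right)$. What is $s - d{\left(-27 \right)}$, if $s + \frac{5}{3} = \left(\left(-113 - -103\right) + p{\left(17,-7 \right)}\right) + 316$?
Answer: $- \frac{3809}{3} \approx -1269.7$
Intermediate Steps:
$d{\left(Y \right)} = -3 + 2 Y^{2}$ ($d{\left(Y \right)} = -3 + Y \left(Y + Y\right) = -3 + Y 2 Y = -3 + 2 Y^{2}$)
$p{\left(F,C \right)} = C F$
$s = \frac{556}{3}$ ($s = - \frac{5}{3} + \left(\left(\left(-113 - -103\right) - 119\right) + 316\right) = - \frac{5}{3} + \left(\left(\left(-113 + 103\right) - 119\right) + 316\right) = - \frac{5}{3} + \left(\left(-10 - 119\right) + 316\right) = - \frac{5}{3} + \left(-129 + 316\right) = - \frac{5}{3} + 187 = \frac{556}{3} \approx 185.33$)
$s - d{\left(-27 \right)} = \frac{556}{3} - \left(-3 + 2 \left(-27\right)^{2}\right) = \frac{556}{3} - \left(-3 + 2 \cdot 729\right) = \frac{556}{3} - \left(-3 + 1458\right) = \frac{556}{3} - 1455 = - \frac{3809}{3}$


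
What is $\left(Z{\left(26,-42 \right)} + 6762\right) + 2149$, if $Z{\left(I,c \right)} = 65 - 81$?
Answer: $8895$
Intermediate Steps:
$Z{\left(I,c \right)} = -16$
$\left(Z{\left(26,-42 \right)} + 6762\right) + 2149 = \left(-16 + 6762\right) + 2149 = 6746 + 2149 = 8895$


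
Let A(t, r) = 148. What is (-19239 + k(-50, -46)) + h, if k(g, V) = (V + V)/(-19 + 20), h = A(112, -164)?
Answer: -19183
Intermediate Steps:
h = 148
k(g, V) = 2*V (k(g, V) = (2*V)/1 = (2*V)*1 = 2*V)
(-19239 + k(-50, -46)) + h = (-19239 + 2*(-46)) + 148 = (-19239 - 92) + 148 = -19331 + 148 = -19183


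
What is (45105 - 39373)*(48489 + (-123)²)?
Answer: 364658376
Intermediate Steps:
(45105 - 39373)*(48489 + (-123)²) = 5732*(48489 + 15129) = 5732*63618 = 364658376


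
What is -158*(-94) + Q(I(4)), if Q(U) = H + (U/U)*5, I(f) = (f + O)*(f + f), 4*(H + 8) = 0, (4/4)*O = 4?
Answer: 14849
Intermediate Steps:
O = 4
H = -8 (H = -8 + (¼)*0 = -8 + 0 = -8)
I(f) = 2*f*(4 + f) (I(f) = (f + 4)*(f + f) = (4 + f)*(2*f) = 2*f*(4 + f))
Q(U) = -3 (Q(U) = -8 + (U/U)*5 = -8 + 1*5 = -8 + 5 = -3)
-158*(-94) + Q(I(4)) = -158*(-94) - 3 = 14852 - 3 = 14849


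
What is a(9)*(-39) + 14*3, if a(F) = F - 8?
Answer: 3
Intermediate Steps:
a(F) = -8 + F
a(9)*(-39) + 14*3 = (-8 + 9)*(-39) + 14*3 = 1*(-39) + 42 = -39 + 42 = 3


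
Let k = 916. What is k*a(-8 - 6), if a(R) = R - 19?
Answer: -30228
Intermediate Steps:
a(R) = -19 + R
k*a(-8 - 6) = 916*(-19 + (-8 - 6)) = 916*(-19 - 14) = 916*(-33) = -30228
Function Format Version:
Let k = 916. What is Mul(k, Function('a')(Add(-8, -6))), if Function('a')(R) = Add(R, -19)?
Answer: -30228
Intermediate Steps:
Function('a')(R) = Add(-19, R)
Mul(k, Function('a')(Add(-8, -6))) = Mul(916, Add(-19, Add(-8, -6))) = Mul(916, Add(-19, -14)) = Mul(916, -33) = -30228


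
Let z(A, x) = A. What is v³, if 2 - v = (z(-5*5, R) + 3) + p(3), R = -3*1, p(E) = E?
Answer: 9261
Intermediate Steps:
R = -3
v = 21 (v = 2 - ((-5*5 + 3) + 3) = 2 - ((-25 + 3) + 3) = 2 - (-22 + 3) = 2 - 1*(-19) = 2 + 19 = 21)
v³ = 21³ = 9261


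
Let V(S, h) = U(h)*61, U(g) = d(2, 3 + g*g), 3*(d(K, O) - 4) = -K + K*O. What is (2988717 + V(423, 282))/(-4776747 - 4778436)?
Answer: -18669055/28665549 ≈ -0.65127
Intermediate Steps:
d(K, O) = 4 - K/3 + K*O/3 (d(K, O) = 4 + (-K + K*O)/3 = 4 + (-K/3 + K*O/3) = 4 - K/3 + K*O/3)
U(g) = 16/3 + 2*g²/3 (U(g) = 4 - ⅓*2 + (⅓)*2*(3 + g*g) = 4 - ⅔ + (⅓)*2*(3 + g²) = 4 - ⅔ + (2 + 2*g²/3) = 16/3 + 2*g²/3)
V(S, h) = 976/3 + 122*h²/3 (V(S, h) = (16/3 + 2*h²/3)*61 = 976/3 + 122*h²/3)
(2988717 + V(423, 282))/(-4776747 - 4778436) = (2988717 + (976/3 + (122/3)*282²))/(-4776747 - 4778436) = (2988717 + (976/3 + (122/3)*79524))/(-9555183) = (2988717 + (976/3 + 3233976))*(-1/9555183) = (2988717 + 9702904/3)*(-1/9555183) = (18669055/3)*(-1/9555183) = -18669055/28665549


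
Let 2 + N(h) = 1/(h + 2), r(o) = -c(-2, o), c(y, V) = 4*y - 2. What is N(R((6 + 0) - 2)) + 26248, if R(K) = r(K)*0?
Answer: 52493/2 ≈ 26247.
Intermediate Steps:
c(y, V) = -2 + 4*y
r(o) = 10 (r(o) = -(-2 + 4*(-2)) = -(-2 - 8) = -1*(-10) = 10)
R(K) = 0 (R(K) = 10*0 = 0)
N(h) = -2 + 1/(2 + h) (N(h) = -2 + 1/(h + 2) = -2 + 1/(2 + h))
N(R((6 + 0) - 2)) + 26248 = (-3 - 2*0)/(2 + 0) + 26248 = (-3 + 0)/2 + 26248 = (1/2)*(-3) + 26248 = -3/2 + 26248 = 52493/2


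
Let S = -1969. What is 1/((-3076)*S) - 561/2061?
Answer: -1132591741/4160914428 ≈ -0.27220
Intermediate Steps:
1/((-3076)*S) - 561/2061 = 1/(-3076*(-1969)) - 561/2061 = -1/3076*(-1/1969) - 561*1/2061 = 1/6056644 - 187/687 = -1132591741/4160914428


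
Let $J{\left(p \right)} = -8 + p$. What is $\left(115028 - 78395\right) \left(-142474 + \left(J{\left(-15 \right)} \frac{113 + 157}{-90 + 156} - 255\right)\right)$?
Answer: $- \frac{57552421182}{11} \approx -5.232 \cdot 10^{9}$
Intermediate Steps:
$\left(115028 - 78395\right) \left(-142474 + \left(J{\left(-15 \right)} \frac{113 + 157}{-90 + 156} - 255\right)\right) = \left(115028 - 78395\right) \left(-142474 - \left(255 - \left(-8 - 15\right) \frac{113 + 157}{-90 + 156}\right)\right) = 36633 \left(-142474 - \left(255 + 23 \cdot \frac{270}{66}\right)\right) = 36633 \left(-142474 - \left(255 + 23 \cdot 270 \cdot \frac{1}{66}\right)\right) = 36633 \left(-142474 - \frac{3840}{11}\right) = 36633 \left(- \frac{1571054}{11}\right) = - \frac{57552421182}{11}$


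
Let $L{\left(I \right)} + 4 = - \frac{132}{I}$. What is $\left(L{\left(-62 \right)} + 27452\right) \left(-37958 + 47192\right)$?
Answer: $\frac{7857709236}{31} \approx 2.5347 \cdot 10^{8}$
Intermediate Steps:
$L{\left(I \right)} = -4 - \frac{132}{I}$
$\left(L{\left(-62 \right)} + 27452\right) \left(-37958 + 47192\right) = \left(\left(-4 - \frac{132}{-62}\right) + 27452\right) \left(-37958 + 47192\right) = \left(\left(-4 - - \frac{66}{31}\right) + 27452\right) 9234 = \left(\left(-4 + \frac{66}{31}\right) + 27452\right) 9234 = \left(- \frac{58}{31} + 27452\right) 9234 = \frac{850954}{31} \cdot 9234 = \frac{7857709236}{31}$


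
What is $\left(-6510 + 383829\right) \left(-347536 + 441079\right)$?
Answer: $35295551217$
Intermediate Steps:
$\left(-6510 + 383829\right) \left(-347536 + 441079\right) = 377319 \cdot 93543 = 35295551217$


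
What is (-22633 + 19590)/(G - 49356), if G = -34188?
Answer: 3043/83544 ≈ 0.036424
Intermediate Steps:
(-22633 + 19590)/(G - 49356) = (-22633 + 19590)/(-34188 - 49356) = -3043/(-83544) = -3043*(-1/83544) = 3043/83544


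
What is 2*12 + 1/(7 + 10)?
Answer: 409/17 ≈ 24.059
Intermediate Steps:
2*12 + 1/(7 + 10) = 24 + 1/17 = 409/17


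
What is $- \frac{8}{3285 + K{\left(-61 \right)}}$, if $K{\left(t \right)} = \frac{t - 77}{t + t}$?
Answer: $- \frac{244}{100227} \approx -0.0024345$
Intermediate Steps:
$K{\left(t \right)} = \frac{-77 + t}{2 t}$
$- \frac{8}{3285 + K{\left(-61 \right)}} = - \frac{8}{3285 + \frac{-77 - 61}{2 \left(-61\right)}} = - \frac{8}{3285 + \frac{1}{2} \left(- \frac{1}{61}\right) \left(-138\right)} = - \frac{8}{3285 + \frac{69}{61}} = - \frac{8}{\frac{200454}{61}} = \left(-8\right) \frac{61}{200454} = - \frac{244}{100227}$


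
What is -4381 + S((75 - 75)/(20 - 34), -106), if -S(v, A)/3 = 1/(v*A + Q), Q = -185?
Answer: -810482/185 ≈ -4381.0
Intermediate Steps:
S(v, A) = -3/(-185 + A*v) (S(v, A) = -3/(v*A - 185) = -3/(A*v - 185) = -3/(-185 + A*v))
-4381 + S((75 - 75)/(20 - 34), -106) = -4381 - 3/(-185 - 106*(75 - 75)/(20 - 34)) = -4381 - 3/(-185 - 0/(-14)) = -4381 - 3/(-185 - 0*(-1)/14) = -4381 - 3/(-185 - 106*0) = -4381 - 3/(-185 + 0) = -4381 - 3/(-185) = -4381 - 3*(-1/185) = -4381 + 3/185 = -810482/185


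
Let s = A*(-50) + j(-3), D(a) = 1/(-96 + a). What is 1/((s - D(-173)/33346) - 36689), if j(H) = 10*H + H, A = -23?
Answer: -8970074/319083472327 ≈ -2.8112e-5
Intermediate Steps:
j(H) = 11*H
s = 1117 (s = -23*(-50) + 11*(-3) = 1150 - 33 = 1117)
1/((s - D(-173)/33346) - 36689) = 1/((1117 - 1/((-96 - 173)*33346)) - 36689) = 1/((1117 - 1/((-269)*33346)) - 36689) = 1/((1117 - (-1)/(269*33346)) - 36689) = 1/((1117 - 1*(-1/8970074)) - 36689) = 1/((1117 + 1/8970074) - 36689) = 1/(10019572659/8970074 - 36689) = 1/(-319083472327/8970074) = -8970074/319083472327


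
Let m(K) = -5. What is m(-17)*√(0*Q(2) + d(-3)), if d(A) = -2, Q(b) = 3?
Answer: -5*I*√2 ≈ -7.0711*I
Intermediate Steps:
m(-17)*√(0*Q(2) + d(-3)) = -5*√(0*3 - 2) = -5*√(0 - 2) = -5*I*√2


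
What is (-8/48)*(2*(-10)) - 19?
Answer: -47/3 ≈ -15.667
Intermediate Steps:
(-8/48)*(2*(-10)) - 19 = -8*1/48*(-20) - 19 = -1/6*(-20) - 19 = 10/3 - 19 = -47/3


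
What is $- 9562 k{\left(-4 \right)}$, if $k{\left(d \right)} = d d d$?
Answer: $611968$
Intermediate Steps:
$k{\left(d \right)} = d^{3}$ ($k{\left(d \right)} = d^{2} d = d^{3}$)
$- 9562 k{\left(-4 \right)} = - 9562 \left(-4\right)^{3} = \left(-9562\right) \left(-64\right) = 611968$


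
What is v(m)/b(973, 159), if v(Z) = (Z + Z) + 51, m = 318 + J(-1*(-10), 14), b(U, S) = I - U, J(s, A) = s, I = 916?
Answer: -707/57 ≈ -12.404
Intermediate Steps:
b(U, S) = 916 - U
m = 328 (m = 318 - 1*(-10) = 318 + 10 = 328)
v(Z) = 51 + 2*Z (v(Z) = 2*Z + 51 = 51 + 2*Z)
v(m)/b(973, 159) = (51 + 2*328)/(916 - 1*973) = (51 + 656)/(916 - 973) = 707/(-57) = 707*(-1/57) = -707/57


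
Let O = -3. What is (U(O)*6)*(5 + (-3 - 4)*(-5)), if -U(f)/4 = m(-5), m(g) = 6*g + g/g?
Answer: 27840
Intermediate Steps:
m(g) = 1 + 6*g (m(g) = 6*g + 1 = 1 + 6*g)
U(f) = 116 (U(f) = -4*(1 + 6*(-5)) = -4*(1 - 30) = -4*(-29) = 116)
(U(O)*6)*(5 + (-3 - 4)*(-5)) = (116*6)*(5 + (-3 - 4)*(-5)) = 696*(5 - 7*(-5)) = 696*(5 + 35) = 696*40 = 27840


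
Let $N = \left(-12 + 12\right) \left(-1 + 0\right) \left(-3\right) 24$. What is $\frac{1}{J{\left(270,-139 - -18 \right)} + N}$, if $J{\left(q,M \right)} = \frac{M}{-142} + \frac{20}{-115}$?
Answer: $\frac{3266}{2215} \approx 1.4745$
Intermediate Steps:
$J{\left(q,M \right)} = - \frac{4}{23} - \frac{M}{142}$ ($J{\left(q,M \right)} = M \left(- \frac{1}{142}\right) + 20 \left(- \frac{1}{115}\right) = - \frac{M}{142} - \frac{4}{23} = - \frac{4}{23} - \frac{M}{142}$)
$N = 0$ ($N = 0 \left(-1\right) \left(-3\right) 24 = 0 \left(-3\right) 24 = 0 \cdot 24 = 0$)
$\frac{1}{J{\left(270,-139 - -18 \right)} + N} = \frac{1}{\left(- \frac{4}{23} - \frac{-139 - -18}{142}\right) + 0} = \frac{1}{\left(- \frac{4}{23} - \frac{-139 + 18}{142}\right) + 0} = \frac{1}{\left(- \frac{4}{23} - - \frac{121}{142}\right) + 0} = \frac{1}{\left(- \frac{4}{23} + \frac{121}{142}\right) + 0} = \frac{1}{\frac{2215}{3266} + 0} = \frac{1}{\frac{2215}{3266}} = \frac{3266}{2215}$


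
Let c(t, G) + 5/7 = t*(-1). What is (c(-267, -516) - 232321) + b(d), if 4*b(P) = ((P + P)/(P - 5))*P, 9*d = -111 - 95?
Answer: -3669629723/15813 ≈ -2.3206e+5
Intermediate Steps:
d = -206/9 (d = (-111 - 95)/9 = (⅑)*(-206) = -206/9 ≈ -22.889)
c(t, G) = -5/7 - t (c(t, G) = -5/7 + t*(-1) = -5/7 - t)
b(P) = P²/(2*(-5 + P)) (b(P) = (((P + P)/(P - 5))*P)/4 = (((2*P)/(-5 + P))*P)/4 = ((2*P/(-5 + P))*P)/4 = (2*P²/(-5 + P))/4 = P²/(2*(-5 + P)))
(c(-267, -516) - 232321) + b(d) = ((-5/7 - 1*(-267)) - 232321) + (-206/9)²/(2*(-5 - 206/9)) = ((-5/7 + 267) - 232321) + (½)*(42436/81)/(-251/9) = (1864/7 - 232321) + (½)*(42436/81)*(-9/251) = -1624383/7 - 21218/2259 = -3669629723/15813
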